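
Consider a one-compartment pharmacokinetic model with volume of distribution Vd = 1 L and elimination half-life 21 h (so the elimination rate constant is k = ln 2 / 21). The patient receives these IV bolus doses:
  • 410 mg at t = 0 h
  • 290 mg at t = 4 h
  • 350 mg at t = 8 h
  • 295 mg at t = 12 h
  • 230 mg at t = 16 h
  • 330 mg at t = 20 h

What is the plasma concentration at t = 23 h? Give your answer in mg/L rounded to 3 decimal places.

k = ln 2 / 21 = 0.03301 per h
Dose 1 (410 mg at t=0 h): 410·exp(−0.03301·23) = 191.904 mg/L
Dose 2 (290 mg at t=4 h): 290·exp(−0.03301·19) = 154.895 mg/L
Dose 3 (350 mg at t=8 h): 350·exp(−0.03301·15) = 213.327 mg/L
Dose 4 (295 mg at t=12 h): 295·exp(−0.03301·11) = 205.182 mg/L
Dose 5 (230 mg at t=16 h): 230·exp(−0.03301·7) = 182.551 mg/L
Dose 6 (330 mg at t=20 h): 330·exp(−0.03301·3) = 298.889 mg/L
C(23) = 191.904 + 154.895 + 213.327 + 205.182 + 182.551 + 298.889 = 1246.749 mg/L

1246.749 mg/L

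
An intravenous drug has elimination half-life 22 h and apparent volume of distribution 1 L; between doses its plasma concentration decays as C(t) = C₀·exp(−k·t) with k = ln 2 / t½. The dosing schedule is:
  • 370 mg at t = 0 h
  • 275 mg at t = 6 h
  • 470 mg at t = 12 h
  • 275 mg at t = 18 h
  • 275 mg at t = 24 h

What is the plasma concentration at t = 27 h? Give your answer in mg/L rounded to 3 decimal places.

k = ln 2 / 22 = 0.03151 per h
Dose 1 (370 mg at t=0 h): 370·exp(−0.03151·27) = 158.036 mg/L
Dose 2 (275 mg at t=6 h): 275·exp(−0.03151·21) = 141.901 mg/L
Dose 3 (470 mg at t=12 h): 470·exp(−0.03151·15) = 292.988 mg/L
Dose 4 (275 mg at t=18 h): 275·exp(−0.03151·9) = 207.102 mg/L
Dose 5 (275 mg at t=24 h): 275·exp(−0.03151·3) = 250.198 mg/L
C(27) = 158.036 + 141.901 + 292.988 + 207.102 + 250.198 = 1050.225 mg/L

1050.225 mg/L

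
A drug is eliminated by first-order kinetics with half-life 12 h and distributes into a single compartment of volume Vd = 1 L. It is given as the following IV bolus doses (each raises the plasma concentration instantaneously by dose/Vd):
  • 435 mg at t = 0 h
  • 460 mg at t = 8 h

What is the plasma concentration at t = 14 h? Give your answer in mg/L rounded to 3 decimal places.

k = ln 2 / 12 = 0.05776 per h
Dose 1 (435 mg at t=0 h): 435·exp(−0.05776·14) = 193.770 mg/L
Dose 2 (460 mg at t=8 h): 460·exp(−0.05776·6) = 325.269 mg/L
C(14) = 193.770 + 325.269 = 519.040 mg/L

519.040 mg/L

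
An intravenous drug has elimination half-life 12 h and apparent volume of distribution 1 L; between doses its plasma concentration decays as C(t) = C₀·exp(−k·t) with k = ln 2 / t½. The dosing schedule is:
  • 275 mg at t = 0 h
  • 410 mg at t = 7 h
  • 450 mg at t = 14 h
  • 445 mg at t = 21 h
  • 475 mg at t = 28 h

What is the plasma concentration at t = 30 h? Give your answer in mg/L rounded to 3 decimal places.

k = ln 2 / 12 = 0.05776 per h
Dose 1 (275 mg at t=0 h): 275·exp(−0.05776·30) = 48.614 mg/L
Dose 2 (410 mg at t=7 h): 410·exp(−0.05776·23) = 108.595 mg/L
Dose 3 (450 mg at t=14 h): 450·exp(−0.05776·16) = 178.583 mg/L
Dose 4 (445 mg at t=21 h): 445·exp(−0.05776·9) = 264.599 mg/L
Dose 5 (475 mg at t=28 h): 475·exp(−0.05776·2) = 423.177 mg/L
C(30) = 48.614 + 108.595 + 178.583 + 264.599 + 423.177 = 1023.567 mg/L

1023.567 mg/L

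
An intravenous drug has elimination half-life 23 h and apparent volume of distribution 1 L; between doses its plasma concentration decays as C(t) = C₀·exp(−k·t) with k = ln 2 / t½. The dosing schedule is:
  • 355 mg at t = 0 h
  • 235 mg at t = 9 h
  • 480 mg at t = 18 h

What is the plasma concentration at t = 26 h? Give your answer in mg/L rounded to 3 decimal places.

680.113 mg/L

k = ln 2 / 23 = 0.03014 per h
Dose 1 (355 mg at t=0 h): 355·exp(−0.03014·26) = 162.156 mg/L
Dose 2 (235 mg at t=9 h): 235·exp(−0.03014·17) = 140.789 mg/L
Dose 3 (480 mg at t=18 h): 480·exp(−0.03014·8) = 377.168 mg/L
C(26) = 162.156 + 140.789 + 377.168 = 680.113 mg/L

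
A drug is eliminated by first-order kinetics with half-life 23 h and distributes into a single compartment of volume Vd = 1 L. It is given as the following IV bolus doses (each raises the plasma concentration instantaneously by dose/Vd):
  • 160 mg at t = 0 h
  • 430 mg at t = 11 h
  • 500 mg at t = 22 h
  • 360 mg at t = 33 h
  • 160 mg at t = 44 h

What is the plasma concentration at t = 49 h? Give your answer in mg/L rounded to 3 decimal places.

k = ln 2 / 23 = 0.03014 per h
Dose 1 (160 mg at t=0 h): 160·exp(−0.03014·49) = 36.542 mg/L
Dose 2 (430 mg at t=11 h): 430·exp(−0.03014·38) = 136.809 mg/L
Dose 3 (500 mg at t=22 h): 500·exp(−0.03014·27) = 221.609 mg/L
Dose 4 (360 mg at t=33 h): 360·exp(−0.03014·16) = 222.275 mg/L
Dose 5 (160 mg at t=44 h): 160·exp(−0.03014·5) = 137.619 mg/L
C(49) = 36.542 + 136.809 + 221.609 + 222.275 + 137.619 = 754.854 mg/L

754.854 mg/L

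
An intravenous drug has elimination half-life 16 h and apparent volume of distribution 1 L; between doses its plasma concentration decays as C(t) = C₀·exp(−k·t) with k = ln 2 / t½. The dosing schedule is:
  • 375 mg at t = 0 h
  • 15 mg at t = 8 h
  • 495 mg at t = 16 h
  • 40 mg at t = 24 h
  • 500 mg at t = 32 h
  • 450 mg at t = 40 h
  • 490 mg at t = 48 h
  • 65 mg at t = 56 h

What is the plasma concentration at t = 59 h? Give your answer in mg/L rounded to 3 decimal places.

k = ln 2 / 16 = 0.04332 per h
Dose 1 (375 mg at t=0 h): 375·exp(−0.04332·59) = 29.106 mg/L
Dose 2 (15 mg at t=8 h): 15·exp(−0.04332·51) = 1.646 mg/L
Dose 3 (495 mg at t=16 h): 495·exp(−0.04332·43) = 76.840 mg/L
Dose 4 (40 mg at t=24 h): 40·exp(−0.04332·35) = 8.781 mg/L
Dose 5 (500 mg at t=32 h): 500·exp(−0.04332·27) = 155.232 mg/L
Dose 6 (450 mg at t=40 h): 450·exp(−0.04332·19) = 197.578 mg/L
Dose 7 (490 mg at t=48 h): 490·exp(−0.04332·11) = 304.255 mg/L
Dose 8 (65 mg at t=56 h): 65·exp(−0.04332·3) = 57.078 mg/L
C(59) = 29.106 + 1.646 + 76.840 + 8.781 + 155.232 + 197.578 + 304.255 + 57.078 = 830.518 mg/L

830.518 mg/L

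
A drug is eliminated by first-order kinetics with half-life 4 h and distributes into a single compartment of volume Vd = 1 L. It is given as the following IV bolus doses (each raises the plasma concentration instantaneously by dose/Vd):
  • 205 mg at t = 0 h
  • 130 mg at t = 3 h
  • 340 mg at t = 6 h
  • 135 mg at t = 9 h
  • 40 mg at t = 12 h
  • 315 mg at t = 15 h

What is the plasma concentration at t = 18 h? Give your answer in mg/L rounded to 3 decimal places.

k = ln 2 / 4 = 0.17329 per h
Dose 1 (205 mg at t=0 h): 205·exp(−0.17329·18) = 9.060 mg/L
Dose 2 (130 mg at t=3 h): 130·exp(−0.17329·15) = 9.662 mg/L
Dose 3 (340 mg at t=6 h): 340·exp(−0.17329·12) = 42.500 mg/L
Dose 4 (135 mg at t=9 h): 135·exp(−0.17329·9) = 28.380 mg/L
Dose 5 (40 mg at t=12 h): 40·exp(−0.17329·6) = 14.142 mg/L
Dose 6 (315 mg at t=15 h): 315·exp(−0.17329·3) = 187.300 mg/L
C(18) = 9.060 + 9.662 + 42.500 + 28.380 + 14.142 + 187.300 = 291.045 mg/L

291.045 mg/L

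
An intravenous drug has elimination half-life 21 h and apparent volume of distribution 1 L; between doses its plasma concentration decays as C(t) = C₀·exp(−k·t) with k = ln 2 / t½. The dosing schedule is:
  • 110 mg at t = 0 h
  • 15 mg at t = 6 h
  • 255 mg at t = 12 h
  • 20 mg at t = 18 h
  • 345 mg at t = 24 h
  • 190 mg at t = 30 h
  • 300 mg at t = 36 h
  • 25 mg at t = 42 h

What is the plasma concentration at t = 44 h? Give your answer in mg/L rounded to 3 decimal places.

678.945 mg/L

k = ln 2 / 21 = 0.03301 per h
Dose 1 (110 mg at t=0 h): 110·exp(−0.03301·44) = 25.743 mg/L
Dose 2 (15 mg at t=6 h): 15·exp(−0.03301·38) = 4.279 mg/L
Dose 3 (255 mg at t=12 h): 255·exp(−0.03301·32) = 88.680 mg/L
Dose 4 (20 mg at t=18 h): 20·exp(−0.03301·26) = 8.479 mg/L
Dose 5 (345 mg at t=24 h): 345·exp(−0.03301·20) = 178.289 mg/L
Dose 6 (190 mg at t=30 h): 190·exp(−0.03301·14) = 119.692 mg/L
Dose 7 (300 mg at t=36 h): 300·exp(−0.03301·8) = 230.379 mg/L
Dose 8 (25 mg at t=42 h): 25·exp(−0.03301·2) = 23.403 mg/L
C(44) = 25.743 + 4.279 + 88.680 + 8.479 + 178.289 + 119.692 + 230.379 + 23.403 = 678.945 mg/L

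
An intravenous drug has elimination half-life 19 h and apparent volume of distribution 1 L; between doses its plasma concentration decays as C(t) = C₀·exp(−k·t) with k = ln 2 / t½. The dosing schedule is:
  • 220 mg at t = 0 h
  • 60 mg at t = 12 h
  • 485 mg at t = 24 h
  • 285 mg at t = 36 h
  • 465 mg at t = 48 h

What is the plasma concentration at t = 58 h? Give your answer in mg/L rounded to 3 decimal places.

628.606 mg/L

k = ln 2 / 19 = 0.03648 per h
Dose 1 (220 mg at t=0 h): 220·exp(−0.03648·58) = 26.515 mg/L
Dose 2 (60 mg at t=12 h): 60·exp(−0.03648·46) = 11.203 mg/L
Dose 3 (485 mg at t=24 h): 485·exp(−0.03648·34) = 140.300 mg/L
Dose 4 (285 mg at t=36 h): 285·exp(−0.03648·22) = 127.727 mg/L
Dose 5 (465 mg at t=48 h): 465·exp(−0.03648·10) = 322.861 mg/L
C(58) = 26.515 + 11.203 + 140.300 + 127.727 + 322.861 = 628.606 mg/L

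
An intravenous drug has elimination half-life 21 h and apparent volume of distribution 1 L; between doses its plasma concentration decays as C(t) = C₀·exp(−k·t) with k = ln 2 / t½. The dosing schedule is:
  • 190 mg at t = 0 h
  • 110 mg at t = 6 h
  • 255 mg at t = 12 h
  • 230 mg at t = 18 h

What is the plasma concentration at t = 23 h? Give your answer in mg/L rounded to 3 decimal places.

k = ln 2 / 21 = 0.03301 per h
Dose 1 (190 mg at t=0 h): 190·exp(−0.03301·23) = 88.931 mg/L
Dose 2 (110 mg at t=6 h): 110·exp(−0.03301·17) = 62.763 mg/L
Dose 3 (255 mg at t=12 h): 255·exp(−0.03301·11) = 177.361 mg/L
Dose 4 (230 mg at t=18 h): 230·exp(−0.03301·5) = 195.009 mg/L
C(23) = 88.931 + 62.763 + 177.361 + 195.009 = 524.063 mg/L

524.063 mg/L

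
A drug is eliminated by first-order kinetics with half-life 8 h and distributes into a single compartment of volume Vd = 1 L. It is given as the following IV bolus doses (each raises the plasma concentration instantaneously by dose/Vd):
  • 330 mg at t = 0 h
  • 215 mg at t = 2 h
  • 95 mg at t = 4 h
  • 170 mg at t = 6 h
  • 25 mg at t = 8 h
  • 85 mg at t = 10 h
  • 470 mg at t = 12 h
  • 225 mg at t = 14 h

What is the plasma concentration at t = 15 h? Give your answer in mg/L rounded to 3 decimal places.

911.737 mg/L

k = ln 2 / 8 = 0.08664 per h
Dose 1 (330 mg at t=0 h): 330·exp(−0.08664·15) = 89.967 mg/L
Dose 2 (215 mg at t=2 h): 215·exp(−0.08664·13) = 69.705 mg/L
Dose 3 (95 mg at t=4 h): 95·exp(−0.08664·11) = 36.628 mg/L
Dose 4 (170 mg at t=6 h): 170·exp(−0.08664·9) = 77.945 mg/L
Dose 5 (25 mg at t=8 h): 25·exp(−0.08664·7) = 13.631 mg/L
Dose 6 (85 mg at t=10 h): 85·exp(−0.08664·5) = 55.116 mg/L
Dose 7 (470 mg at t=12 h): 470·exp(−0.08664·3) = 362.420 mg/L
Dose 8 (225 mg at t=14 h): 225·exp(−0.08664·1) = 206.326 mg/L
C(15) = 89.967 + 69.705 + 36.628 + 77.945 + 13.631 + 55.116 + 362.420 + 206.326 = 911.737 mg/L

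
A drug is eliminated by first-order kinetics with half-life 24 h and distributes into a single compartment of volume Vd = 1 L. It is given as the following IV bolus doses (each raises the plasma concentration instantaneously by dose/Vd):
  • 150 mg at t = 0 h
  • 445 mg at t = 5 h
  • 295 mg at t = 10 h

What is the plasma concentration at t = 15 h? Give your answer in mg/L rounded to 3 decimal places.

685.970 mg/L

k = ln 2 / 24 = 0.02888 per h
Dose 1 (150 mg at t=0 h): 150·exp(−0.02888·15) = 97.263 mg/L
Dose 2 (445 mg at t=5 h): 445·exp(−0.02888·10) = 333.373 mg/L
Dose 3 (295 mg at t=10 h): 295·exp(−0.02888·5) = 255.333 mg/L
C(15) = 97.263 + 333.373 + 255.333 = 685.970 mg/L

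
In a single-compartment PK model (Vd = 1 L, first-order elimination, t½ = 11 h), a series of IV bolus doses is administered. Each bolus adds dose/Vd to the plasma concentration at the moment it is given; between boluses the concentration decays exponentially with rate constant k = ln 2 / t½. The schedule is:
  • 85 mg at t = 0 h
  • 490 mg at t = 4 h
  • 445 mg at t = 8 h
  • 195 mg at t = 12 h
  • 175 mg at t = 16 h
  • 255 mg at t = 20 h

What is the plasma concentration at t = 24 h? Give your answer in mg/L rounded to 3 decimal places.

k = ln 2 / 11 = 0.06301 per h
Dose 1 (85 mg at t=0 h): 85·exp(−0.06301·24) = 18.734 mg/L
Dose 2 (490 mg at t=4 h): 490·exp(−0.06301·20) = 138.953 mg/L
Dose 3 (445 mg at t=8 h): 445·exp(−0.06301·16) = 162.367 mg/L
Dose 4 (195 mg at t=12 h): 195·exp(−0.06301·12) = 91.546 mg/L
Dose 5 (175 mg at t=16 h): 175·exp(−0.06301·8) = 105.708 mg/L
Dose 6 (255 mg at t=20 h): 255·exp(−0.06301·4) = 198.187 mg/L
C(24) = 18.734 + 138.953 + 162.367 + 91.546 + 105.708 + 198.187 = 715.495 mg/L

715.495 mg/L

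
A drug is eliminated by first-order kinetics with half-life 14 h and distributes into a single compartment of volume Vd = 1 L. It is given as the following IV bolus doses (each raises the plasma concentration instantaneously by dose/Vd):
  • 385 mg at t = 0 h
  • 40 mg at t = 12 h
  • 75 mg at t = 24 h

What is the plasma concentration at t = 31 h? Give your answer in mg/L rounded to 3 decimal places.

151.612 mg/L

k = ln 2 / 14 = 0.04951 per h
Dose 1 (385 mg at t=0 h): 385·exp(−0.04951·31) = 82.965 mg/L
Dose 2 (40 mg at t=12 h): 40·exp(−0.04951·19) = 15.614 mg/L
Dose 3 (75 mg at t=24 h): 75·exp(−0.04951·7) = 53.033 mg/L
C(31) = 82.965 + 15.614 + 53.033 = 151.612 mg/L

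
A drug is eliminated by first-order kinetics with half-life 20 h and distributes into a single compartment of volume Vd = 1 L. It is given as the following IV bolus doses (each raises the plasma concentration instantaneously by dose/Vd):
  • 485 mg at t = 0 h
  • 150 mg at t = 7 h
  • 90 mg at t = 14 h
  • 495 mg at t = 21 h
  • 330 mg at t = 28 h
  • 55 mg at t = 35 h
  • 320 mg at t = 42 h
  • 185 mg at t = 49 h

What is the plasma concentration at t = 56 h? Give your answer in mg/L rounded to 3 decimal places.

k = ln 2 / 20 = 0.03466 per h
Dose 1 (485 mg at t=0 h): 485·exp(−0.03466·56) = 69.640 mg/L
Dose 2 (150 mg at t=7 h): 150·exp(−0.03466·49) = 27.452 mg/L
Dose 3 (90 mg at t=14 h): 90·exp(−0.03466·42) = 20.993 mg/L
Dose 4 (495 mg at t=21 h): 495·exp(−0.03466·35) = 147.164 mg/L
Dose 5 (330 mg at t=28 h): 330·exp(−0.03466·28) = 125.047 mg/L
Dose 6 (55 mg at t=35 h): 55·exp(−0.03466·21) = 26.563 mg/L
Dose 7 (320 mg at t=42 h): 320·exp(−0.03466·14) = 196.983 mg/L
Dose 8 (185 mg at t=49 h): 185·exp(−0.03466·7) = 145.148 mg/L
C(56) = 69.640 + 27.452 + 20.993 + 147.164 + 125.047 + 26.563 + 196.983 + 145.148 = 758.990 mg/L

758.990 mg/L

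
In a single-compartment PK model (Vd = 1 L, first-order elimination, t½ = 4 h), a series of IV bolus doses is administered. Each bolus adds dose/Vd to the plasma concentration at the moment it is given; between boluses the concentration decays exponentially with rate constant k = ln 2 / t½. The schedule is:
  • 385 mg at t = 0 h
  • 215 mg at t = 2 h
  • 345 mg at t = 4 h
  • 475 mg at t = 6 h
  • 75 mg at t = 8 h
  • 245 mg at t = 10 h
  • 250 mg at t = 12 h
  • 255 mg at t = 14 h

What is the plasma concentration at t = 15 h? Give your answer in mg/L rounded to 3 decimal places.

690.742 mg/L

k = ln 2 / 4 = 0.17329 per h
Dose 1 (385 mg at t=0 h): 385·exp(−0.17329·15) = 28.615 mg/L
Dose 2 (215 mg at t=2 h): 215·exp(−0.17329·13) = 22.599 mg/L
Dose 3 (345 mg at t=4 h): 345·exp(−0.17329·11) = 51.285 mg/L
Dose 4 (475 mg at t=6 h): 475·exp(−0.17329·9) = 99.856 mg/L
Dose 5 (75 mg at t=8 h): 75·exp(−0.17329·7) = 22.298 mg/L
Dose 6 (245 mg at t=10 h): 245·exp(−0.17329·5) = 103.010 mg/L
Dose 7 (250 mg at t=12 h): 250·exp(−0.17329·3) = 148.651 mg/L
Dose 8 (255 mg at t=14 h): 255·exp(−0.17329·1) = 214.429 mg/L
C(15) = 28.615 + 22.599 + 51.285 + 99.856 + 22.298 + 103.010 + 148.651 + 214.429 = 690.742 mg/L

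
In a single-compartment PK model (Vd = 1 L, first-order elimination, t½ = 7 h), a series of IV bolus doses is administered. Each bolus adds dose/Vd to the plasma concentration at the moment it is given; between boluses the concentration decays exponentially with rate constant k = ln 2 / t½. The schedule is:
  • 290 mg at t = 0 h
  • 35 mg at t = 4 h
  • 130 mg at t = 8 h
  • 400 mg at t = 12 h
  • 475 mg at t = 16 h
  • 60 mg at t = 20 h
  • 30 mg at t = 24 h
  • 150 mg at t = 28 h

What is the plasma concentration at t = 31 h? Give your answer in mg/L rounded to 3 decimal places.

344.356 mg/L

k = ln 2 / 7 = 0.09902 per h
Dose 1 (290 mg at t=0 h): 290·exp(−0.09902·31) = 13.467 mg/L
Dose 2 (35 mg at t=4 h): 35·exp(−0.09902·27) = 2.415 mg/L
Dose 3 (130 mg at t=8 h): 130·exp(−0.09902·23) = 13.330 mg/L
Dose 4 (400 mg at t=12 h): 400·exp(−0.09902·19) = 60.951 mg/L
Dose 5 (475 mg at t=16 h): 475·exp(−0.09902·15) = 107.555 mg/L
Dose 6 (60 mg at t=20 h): 60·exp(−0.09902·11) = 20.189 mg/L
Dose 7 (30 mg at t=24 h): 30·exp(−0.09902·7) = 15.000 mg/L
Dose 8 (150 mg at t=28 h): 150·exp(−0.09902·3) = 111.450 mg/L
C(31) = 13.467 + 2.415 + 13.330 + 60.951 + 107.555 + 20.189 + 15.000 + 111.450 = 344.356 mg/L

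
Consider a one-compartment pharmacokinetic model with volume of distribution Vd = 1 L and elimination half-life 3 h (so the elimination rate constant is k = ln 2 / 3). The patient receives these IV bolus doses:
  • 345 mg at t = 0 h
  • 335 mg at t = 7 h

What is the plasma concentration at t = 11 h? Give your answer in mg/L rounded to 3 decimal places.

160.112 mg/L

k = ln 2 / 3 = 0.23105 per h
Dose 1 (345 mg at t=0 h): 345·exp(−0.23105·11) = 27.167 mg/L
Dose 2 (335 mg at t=7 h): 335·exp(−0.23105·4) = 132.945 mg/L
C(11) = 27.167 + 132.945 = 160.112 mg/L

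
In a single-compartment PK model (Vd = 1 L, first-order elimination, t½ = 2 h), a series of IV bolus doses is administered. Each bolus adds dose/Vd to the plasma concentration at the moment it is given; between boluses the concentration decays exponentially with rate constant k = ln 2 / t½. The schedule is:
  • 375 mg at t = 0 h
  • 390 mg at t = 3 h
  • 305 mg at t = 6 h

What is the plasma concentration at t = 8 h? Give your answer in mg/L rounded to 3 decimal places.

244.880 mg/L

k = ln 2 / 2 = 0.34657 per h
Dose 1 (375 mg at t=0 h): 375·exp(−0.34657·8) = 23.438 mg/L
Dose 2 (390 mg at t=3 h): 390·exp(−0.34657·5) = 68.943 mg/L
Dose 3 (305 mg at t=6 h): 305·exp(−0.34657·2) = 152.500 mg/L
C(8) = 23.438 + 68.943 + 152.500 = 244.880 mg/L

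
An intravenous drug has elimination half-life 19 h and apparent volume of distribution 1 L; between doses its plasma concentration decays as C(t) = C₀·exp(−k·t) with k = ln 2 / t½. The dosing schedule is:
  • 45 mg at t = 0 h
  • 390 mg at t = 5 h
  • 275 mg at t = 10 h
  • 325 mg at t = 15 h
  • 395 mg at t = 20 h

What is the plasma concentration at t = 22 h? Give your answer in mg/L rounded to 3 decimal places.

1026.392 mg/L

k = ln 2 / 19 = 0.03648 per h
Dose 1 (45 mg at t=0 h): 45·exp(−0.03648·22) = 20.167 mg/L
Dose 2 (390 mg at t=5 h): 390·exp(−0.03648·17) = 209.760 mg/L
Dose 3 (275 mg at t=10 h): 275·exp(−0.03648·12) = 177.504 mg/L
Dose 4 (325 mg at t=15 h): 325·exp(−0.03648·7) = 251.755 mg/L
Dose 5 (395 mg at t=20 h): 395·exp(−0.03648·2) = 367.206 mg/L
C(22) = 20.167 + 209.760 + 177.504 + 251.755 + 367.206 = 1026.392 mg/L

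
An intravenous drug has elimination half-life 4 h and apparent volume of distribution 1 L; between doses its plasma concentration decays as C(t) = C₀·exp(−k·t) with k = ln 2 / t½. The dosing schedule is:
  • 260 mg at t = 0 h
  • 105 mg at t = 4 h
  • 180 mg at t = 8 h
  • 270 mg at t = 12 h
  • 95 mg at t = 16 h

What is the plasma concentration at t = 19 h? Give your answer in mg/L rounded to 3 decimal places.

k = ln 2 / 4 = 0.17329 per h
Dose 1 (260 mg at t=0 h): 260·exp(−0.17329·19) = 9.662 mg/L
Dose 2 (105 mg at t=4 h): 105·exp(−0.17329·15) = 7.804 mg/L
Dose 3 (180 mg at t=8 h): 180·exp(−0.17329·11) = 26.757 mg/L
Dose 4 (270 mg at t=12 h): 270·exp(−0.17329·7) = 80.271 mg/L
Dose 5 (95 mg at t=16 h): 95·exp(−0.17329·3) = 56.487 mg/L
C(19) = 9.662 + 7.804 + 26.757 + 80.271 + 56.487 = 180.982 mg/L

180.982 mg/L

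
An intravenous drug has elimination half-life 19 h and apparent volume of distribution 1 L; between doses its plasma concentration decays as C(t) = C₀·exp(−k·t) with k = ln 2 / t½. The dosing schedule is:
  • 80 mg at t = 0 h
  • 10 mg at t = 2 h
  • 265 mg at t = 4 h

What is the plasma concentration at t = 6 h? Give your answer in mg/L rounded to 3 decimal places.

319.268 mg/L

k = ln 2 / 19 = 0.03648 per h
Dose 1 (80 mg at t=0 h): 80·exp(−0.03648·6) = 64.273 mg/L
Dose 2 (10 mg at t=2 h): 10·exp(−0.03648·4) = 8.642 mg/L
Dose 3 (265 mg at t=4 h): 265·exp(−0.03648·2) = 246.353 mg/L
C(6) = 64.273 + 8.642 + 246.353 = 319.268 mg/L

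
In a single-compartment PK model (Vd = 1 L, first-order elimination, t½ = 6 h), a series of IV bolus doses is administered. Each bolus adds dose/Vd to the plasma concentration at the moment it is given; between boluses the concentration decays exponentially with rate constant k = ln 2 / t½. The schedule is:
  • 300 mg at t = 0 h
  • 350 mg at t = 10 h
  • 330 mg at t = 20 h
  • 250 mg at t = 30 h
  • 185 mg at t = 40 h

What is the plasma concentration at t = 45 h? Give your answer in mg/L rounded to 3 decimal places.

174.192 mg/L

k = ln 2 / 6 = 0.11552 per h
Dose 1 (300 mg at t=0 h): 300·exp(−0.11552·45) = 1.657 mg/L
Dose 2 (350 mg at t=10 h): 350·exp(−0.11552·35) = 6.138 mg/L
Dose 3 (330 mg at t=20 h): 330·exp(−0.11552·25) = 18.375 mg/L
Dose 4 (250 mg at t=30 h): 250·exp(−0.11552·15) = 44.194 mg/L
Dose 5 (185 mg at t=40 h): 185·exp(−0.11552·5) = 103.828 mg/L
C(45) = 1.657 + 6.138 + 18.375 + 44.194 + 103.828 = 174.192 mg/L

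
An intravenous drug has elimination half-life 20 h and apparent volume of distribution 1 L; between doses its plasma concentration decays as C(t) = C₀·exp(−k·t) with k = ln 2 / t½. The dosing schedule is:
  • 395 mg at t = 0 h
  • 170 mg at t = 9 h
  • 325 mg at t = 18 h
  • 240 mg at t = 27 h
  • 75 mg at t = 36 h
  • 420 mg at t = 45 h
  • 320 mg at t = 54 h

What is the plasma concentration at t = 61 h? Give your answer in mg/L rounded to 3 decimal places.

746.655 mg/L

k = ln 2 / 20 = 0.03466 per h
Dose 1 (395 mg at t=0 h): 395·exp(−0.03466·61) = 47.693 mg/L
Dose 2 (170 mg at t=9 h): 170·exp(−0.03466·52) = 28.040 mg/L
Dose 3 (325 mg at t=18 h): 325·exp(−0.03466·43) = 73.227 mg/L
Dose 4 (240 mg at t=27 h): 240·exp(−0.03466·34) = 73.869 mg/L
Dose 5 (75 mg at t=36 h): 75·exp(−0.03466·25) = 31.534 mg/L
Dose 6 (420 mg at t=45 h): 420·exp(−0.03466·16) = 241.227 mg/L
Dose 7 (320 mg at t=54 h): 320·exp(−0.03466·7) = 251.067 mg/L
C(61) = 47.693 + 28.040 + 73.227 + 73.869 + 31.534 + 241.227 + 251.067 = 746.655 mg/L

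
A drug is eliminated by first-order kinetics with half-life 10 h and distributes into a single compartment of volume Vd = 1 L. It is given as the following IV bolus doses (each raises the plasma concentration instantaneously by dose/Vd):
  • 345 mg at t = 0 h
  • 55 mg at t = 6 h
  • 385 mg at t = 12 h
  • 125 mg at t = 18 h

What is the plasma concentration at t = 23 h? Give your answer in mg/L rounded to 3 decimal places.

k = ln 2 / 10 = 0.06931 per h
Dose 1 (345 mg at t=0 h): 345·exp(−0.06931·23) = 70.057 mg/L
Dose 2 (55 mg at t=6 h): 55·exp(−0.06931·17) = 16.928 mg/L
Dose 3 (385 mg at t=12 h): 385·exp(−0.06931·11) = 179.609 mg/L
Dose 4 (125 mg at t=18 h): 125·exp(−0.06931·5) = 88.388 mg/L
C(23) = 70.057 + 16.928 + 179.609 + 88.388 = 354.982 mg/L

354.982 mg/L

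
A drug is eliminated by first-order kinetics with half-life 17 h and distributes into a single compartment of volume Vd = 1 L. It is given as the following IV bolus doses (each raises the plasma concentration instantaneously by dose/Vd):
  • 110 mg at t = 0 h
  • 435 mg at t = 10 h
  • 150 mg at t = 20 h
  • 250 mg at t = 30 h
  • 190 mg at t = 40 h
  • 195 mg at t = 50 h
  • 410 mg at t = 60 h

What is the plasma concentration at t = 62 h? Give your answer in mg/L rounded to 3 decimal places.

k = ln 2 / 17 = 0.04077 per h
Dose 1 (110 mg at t=0 h): 110·exp(−0.04077·62) = 8.780 mg/L
Dose 2 (435 mg at t=10 h): 435·exp(−0.04077·52) = 52.203 mg/L
Dose 3 (150 mg at t=20 h): 150·exp(−0.04077·42) = 27.063 mg/L
Dose 4 (250 mg at t=30 h): 250·exp(−0.04077·32) = 67.810 mg/L
Dose 5 (190 mg at t=40 h): 190·exp(−0.04077·22) = 77.479 mg/L
Dose 6 (195 mg at t=50 h): 195·exp(−0.04077·12) = 119.548 mg/L
Dose 7 (410 mg at t=60 h): 410·exp(−0.04077·2) = 377.893 mg/L
C(62) = 8.780 + 52.203 + 27.063 + 67.810 + 77.479 + 119.548 + 377.893 = 730.776 mg/L

730.776 mg/L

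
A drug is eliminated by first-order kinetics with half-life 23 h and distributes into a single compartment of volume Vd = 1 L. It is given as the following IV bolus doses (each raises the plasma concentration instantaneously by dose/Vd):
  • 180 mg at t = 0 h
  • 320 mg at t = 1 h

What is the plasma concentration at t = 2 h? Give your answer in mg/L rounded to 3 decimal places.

479.971 mg/L

k = ln 2 / 23 = 0.03014 per h
Dose 1 (180 mg at t=0 h): 180·exp(−0.03014·2) = 169.471 mg/L
Dose 2 (320 mg at t=1 h): 320·exp(−0.03014·1) = 310.500 mg/L
C(2) = 169.471 + 310.500 = 479.971 mg/L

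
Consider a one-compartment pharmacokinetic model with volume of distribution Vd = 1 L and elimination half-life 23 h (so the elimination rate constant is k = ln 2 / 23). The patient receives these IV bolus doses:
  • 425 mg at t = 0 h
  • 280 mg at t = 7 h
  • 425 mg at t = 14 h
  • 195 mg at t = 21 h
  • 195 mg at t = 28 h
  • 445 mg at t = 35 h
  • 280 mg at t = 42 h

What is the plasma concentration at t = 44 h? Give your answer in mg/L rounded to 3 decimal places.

1197.552 mg/L

k = ln 2 / 23 = 0.03014 per h
Dose 1 (425 mg at t=0 h): 425·exp(−0.03014·44) = 112.851 mg/L
Dose 2 (280 mg at t=7 h): 280·exp(−0.03014·37) = 91.811 mg/L
Dose 3 (425 mg at t=14 h): 425·exp(−0.03014·30) = 172.084 mg/L
Dose 4 (195 mg at t=21 h): 195·exp(−0.03014·23) = 97.500 mg/L
Dose 5 (195 mg at t=28 h): 195·exp(−0.03014·16) = 120.399 mg/L
Dose 6 (445 mg at t=35 h): 445·exp(−0.03014·9) = 339.286 mg/L
Dose 7 (280 mg at t=42 h): 280·exp(−0.03014·2) = 263.622 mg/L
C(44) = 112.851 + 91.811 + 172.084 + 97.500 + 120.399 + 339.286 + 263.622 = 1197.552 mg/L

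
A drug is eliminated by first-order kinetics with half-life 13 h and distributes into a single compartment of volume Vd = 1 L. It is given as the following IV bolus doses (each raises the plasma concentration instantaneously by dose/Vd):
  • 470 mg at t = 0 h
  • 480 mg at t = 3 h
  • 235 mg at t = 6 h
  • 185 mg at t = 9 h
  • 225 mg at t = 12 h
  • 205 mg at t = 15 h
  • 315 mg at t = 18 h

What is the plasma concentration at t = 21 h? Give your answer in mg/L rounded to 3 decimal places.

1096.969 mg/L

k = ln 2 / 13 = 0.05332 per h
Dose 1 (470 mg at t=0 h): 470·exp(−0.05332·21) = 153.398 mg/L
Dose 2 (480 mg at t=3 h): 480·exp(−0.05332·18) = 183.836 mg/L
Dose 3 (235 mg at t=6 h): 235·exp(−0.05332·15) = 105.615 mg/L
Dose 4 (185 mg at t=9 h): 185·exp(−0.05332·12) = 97.566 mg/L
Dose 5 (225 mg at t=12 h): 225·exp(−0.05332·9) = 139.244 mg/L
Dose 6 (205 mg at t=15 h): 205·exp(−0.05332·6) = 148.873 mg/L
Dose 7 (315 mg at t=18 h): 315·exp(−0.05332·3) = 268.437 mg/L
C(21) = 153.398 + 183.836 + 105.615 + 97.566 + 139.244 + 148.873 + 268.437 = 1096.969 mg/L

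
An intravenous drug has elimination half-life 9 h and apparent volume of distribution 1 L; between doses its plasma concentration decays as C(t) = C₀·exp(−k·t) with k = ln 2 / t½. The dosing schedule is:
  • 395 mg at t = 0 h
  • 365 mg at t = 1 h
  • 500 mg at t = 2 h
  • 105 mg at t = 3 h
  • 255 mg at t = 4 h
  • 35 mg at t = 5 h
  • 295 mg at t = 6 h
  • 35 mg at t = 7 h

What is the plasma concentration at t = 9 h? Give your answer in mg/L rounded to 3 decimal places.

1215.755 mg/L

k = ln 2 / 9 = 0.07702 per h
Dose 1 (395 mg at t=0 h): 395·exp(−0.07702·9) = 197.500 mg/L
Dose 2 (365 mg at t=1 h): 365·exp(−0.07702·8) = 197.111 mg/L
Dose 3 (500 mg at t=2 h): 500·exp(−0.07702·7) = 291.632 mg/L
Dose 4 (105 mg at t=3 h): 105·exp(−0.07702·6) = 66.146 mg/L
Dose 5 (255 mg at t=4 h): 255·exp(−0.07702·5) = 173.501 mg/L
Dose 6 (35 mg at t=5 h): 35·exp(−0.07702·4) = 25.720 mg/L
Dose 7 (295 mg at t=6 h): 295·exp(−0.07702·3) = 234.142 mg/L
Dose 8 (35 mg at t=7 h): 35·exp(−0.07702·2) = 30.004 mg/L
C(9) = 197.500 + 197.111 + 291.632 + 66.146 + 173.501 + 25.720 + 234.142 + 30.004 = 1215.755 mg/L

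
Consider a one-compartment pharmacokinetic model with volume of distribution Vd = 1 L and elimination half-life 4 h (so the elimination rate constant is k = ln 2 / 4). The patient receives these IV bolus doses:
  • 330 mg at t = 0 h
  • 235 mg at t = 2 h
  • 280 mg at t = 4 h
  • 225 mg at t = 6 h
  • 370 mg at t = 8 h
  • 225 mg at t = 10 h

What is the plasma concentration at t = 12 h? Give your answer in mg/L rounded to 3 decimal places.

k = ln 2 / 4 = 0.17329 per h
Dose 1 (330 mg at t=0 h): 330·exp(−0.17329·12) = 41.250 mg/L
Dose 2 (235 mg at t=2 h): 235·exp(−0.17329·10) = 41.543 mg/L
Dose 3 (280 mg at t=4 h): 280·exp(−0.17329·8) = 70.000 mg/L
Dose 4 (225 mg at t=6 h): 225·exp(−0.17329·6) = 79.550 mg/L
Dose 5 (370 mg at t=8 h): 370·exp(−0.17329·4) = 185.000 mg/L
Dose 6 (225 mg at t=10 h): 225·exp(−0.17329·2) = 159.099 mg/L
C(12) = 41.250 + 41.543 + 70.000 + 79.550 + 185.000 + 159.099 = 576.441 mg/L

576.441 mg/L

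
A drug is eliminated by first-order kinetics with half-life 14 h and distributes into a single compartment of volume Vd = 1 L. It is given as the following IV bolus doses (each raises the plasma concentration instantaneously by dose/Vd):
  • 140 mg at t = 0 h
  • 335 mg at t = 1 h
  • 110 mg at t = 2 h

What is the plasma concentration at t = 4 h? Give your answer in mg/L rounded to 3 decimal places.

k = ln 2 / 14 = 0.04951 per h
Dose 1 (140 mg at t=0 h): 140·exp(−0.04951·4) = 114.847 mg/L
Dose 2 (335 mg at t=1 h): 335·exp(−0.04951·3) = 288.761 mg/L
Dose 3 (110 mg at t=2 h): 110·exp(−0.04951·2) = 99.630 mg/L
C(4) = 114.847 + 288.761 + 99.630 = 503.237 mg/L

503.237 mg/L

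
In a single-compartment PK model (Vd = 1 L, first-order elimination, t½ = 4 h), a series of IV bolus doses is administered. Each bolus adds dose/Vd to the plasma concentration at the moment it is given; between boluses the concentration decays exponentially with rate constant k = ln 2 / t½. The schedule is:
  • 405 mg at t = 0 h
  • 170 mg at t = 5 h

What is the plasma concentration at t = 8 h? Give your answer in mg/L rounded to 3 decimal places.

k = ln 2 / 4 = 0.17329 per h
Dose 1 (405 mg at t=0 h): 405·exp(−0.17329·8) = 101.250 mg/L
Dose 2 (170 mg at t=5 h): 170·exp(−0.17329·3) = 101.083 mg/L
C(8) = 101.250 + 101.083 = 202.333 mg/L

202.333 mg/L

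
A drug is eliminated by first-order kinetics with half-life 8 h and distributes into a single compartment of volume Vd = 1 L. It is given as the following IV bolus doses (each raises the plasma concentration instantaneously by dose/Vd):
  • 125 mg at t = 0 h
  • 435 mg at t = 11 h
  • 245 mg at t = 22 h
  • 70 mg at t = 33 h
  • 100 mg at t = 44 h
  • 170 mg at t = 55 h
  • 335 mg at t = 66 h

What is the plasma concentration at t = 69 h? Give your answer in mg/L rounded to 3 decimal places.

k = ln 2 / 8 = 0.08664 per h
Dose 1 (125 mg at t=0 h): 125·exp(−0.08664·69) = 0.317 mg/L
Dose 2 (435 mg at t=11 h): 435·exp(−0.08664·58) = 2.858 mg/L
Dose 3 (245 mg at t=22 h): 245·exp(−0.08664·47) = 4.175 mg/L
Dose 4 (70 mg at t=33 h): 70·exp(−0.08664·36) = 3.094 mg/L
Dose 5 (100 mg at t=44 h): 100·exp(−0.08664·25) = 11.463 mg/L
Dose 6 (170 mg at t=55 h): 170·exp(−0.08664·14) = 50.541 mg/L
Dose 7 (335 mg at t=66 h): 335·exp(−0.08664·3) = 258.320 mg/L
C(69) = 0.317 + 2.858 + 4.175 + 3.094 + 11.463 + 50.541 + 258.320 = 330.767 mg/L

330.767 mg/L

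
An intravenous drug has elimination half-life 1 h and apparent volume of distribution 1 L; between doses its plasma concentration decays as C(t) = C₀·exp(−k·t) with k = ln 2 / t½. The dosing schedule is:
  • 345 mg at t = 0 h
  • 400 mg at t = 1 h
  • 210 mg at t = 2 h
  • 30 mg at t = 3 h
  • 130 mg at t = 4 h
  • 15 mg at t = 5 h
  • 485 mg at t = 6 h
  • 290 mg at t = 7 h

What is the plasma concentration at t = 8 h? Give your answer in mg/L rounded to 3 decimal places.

284.941 mg/L

k = ln 2 / 1 = 0.69315 per h
Dose 1 (345 mg at t=0 h): 345·exp(−0.69315·8) = 1.348 mg/L
Dose 2 (400 mg at t=1 h): 400·exp(−0.69315·7) = 3.125 mg/L
Dose 3 (210 mg at t=2 h): 210·exp(−0.69315·6) = 3.281 mg/L
Dose 4 (30 mg at t=3 h): 30·exp(−0.69315·5) = 0.938 mg/L
Dose 5 (130 mg at t=4 h): 130·exp(−0.69315·4) = 8.125 mg/L
Dose 6 (15 mg at t=5 h): 15·exp(−0.69315·3) = 1.875 mg/L
Dose 7 (485 mg at t=6 h): 485·exp(−0.69315·2) = 121.250 mg/L
Dose 8 (290 mg at t=7 h): 290·exp(−0.69315·1) = 145.000 mg/L
C(8) = 1.348 + 3.125 + 3.281 + 0.938 + 8.125 + 1.875 + 121.250 + 145.000 = 284.941 mg/L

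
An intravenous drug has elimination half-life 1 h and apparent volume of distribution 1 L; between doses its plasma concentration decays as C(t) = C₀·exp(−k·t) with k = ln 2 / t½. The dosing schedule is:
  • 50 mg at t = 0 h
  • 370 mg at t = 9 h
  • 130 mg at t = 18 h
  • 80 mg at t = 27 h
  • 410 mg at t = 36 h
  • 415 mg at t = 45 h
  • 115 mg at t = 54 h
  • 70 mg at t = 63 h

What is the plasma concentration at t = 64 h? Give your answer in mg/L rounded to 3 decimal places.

35.113 mg/L

k = ln 2 / 1 = 0.69315 per h
Dose 1 (50 mg at t=0 h): 50·exp(−0.69315·64) = 0.000 mg/L
Dose 2 (370 mg at t=9 h): 370·exp(−0.69315·55) = 0.000 mg/L
Dose 3 (130 mg at t=18 h): 130·exp(−0.69315·46) = 0.000 mg/L
Dose 4 (80 mg at t=27 h): 80·exp(−0.69315·37) = 0.000 mg/L
Dose 5 (410 mg at t=36 h): 410·exp(−0.69315·28) = 0.000 mg/L
Dose 6 (415 mg at t=45 h): 415·exp(−0.69315·19) = 0.001 mg/L
Dose 7 (115 mg at t=54 h): 115·exp(−0.69315·10) = 0.112 mg/L
Dose 8 (70 mg at t=63 h): 70·exp(−0.69315·1) = 35.000 mg/L
C(64) = 0.000 + 0.000 + 0.000 + 0.000 + 0.000 + 0.001 + 0.112 + 35.000 = 35.113 mg/L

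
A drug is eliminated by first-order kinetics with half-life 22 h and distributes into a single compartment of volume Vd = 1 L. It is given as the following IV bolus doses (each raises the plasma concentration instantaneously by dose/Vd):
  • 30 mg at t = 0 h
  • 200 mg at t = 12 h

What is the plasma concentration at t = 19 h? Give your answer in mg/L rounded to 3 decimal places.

k = ln 2 / 22 = 0.03151 per h
Dose 1 (30 mg at t=0 h): 30·exp(−0.03151·19) = 16.487 mg/L
Dose 2 (200 mg at t=12 h): 200·exp(−0.03151·7) = 160.416 mg/L
C(19) = 16.487 + 160.416 = 176.903 mg/L

176.903 mg/L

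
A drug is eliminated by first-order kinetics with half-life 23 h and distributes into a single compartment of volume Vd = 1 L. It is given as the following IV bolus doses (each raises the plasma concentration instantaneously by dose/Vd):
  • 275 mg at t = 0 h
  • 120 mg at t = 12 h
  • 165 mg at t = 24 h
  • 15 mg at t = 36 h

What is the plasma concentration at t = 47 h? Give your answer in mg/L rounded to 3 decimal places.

201.769 mg/L

k = ln 2 / 23 = 0.03014 per h
Dose 1 (275 mg at t=0 h): 275·exp(−0.03014·47) = 66.709 mg/L
Dose 2 (120 mg at t=12 h): 120·exp(−0.03014·35) = 41.792 mg/L
Dose 3 (165 mg at t=24 h): 165·exp(−0.03014·23) = 82.500 mg/L
Dose 4 (15 mg at t=36 h): 15·exp(−0.03014·11) = 10.768 mg/L
C(47) = 66.709 + 41.792 + 82.500 + 10.768 = 201.769 mg/L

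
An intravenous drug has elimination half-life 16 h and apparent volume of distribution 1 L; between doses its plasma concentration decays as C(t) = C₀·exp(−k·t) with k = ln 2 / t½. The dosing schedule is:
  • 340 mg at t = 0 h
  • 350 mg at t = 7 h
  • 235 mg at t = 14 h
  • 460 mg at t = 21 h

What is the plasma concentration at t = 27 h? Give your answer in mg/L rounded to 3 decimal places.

741.231 mg/L

k = ln 2 / 16 = 0.04332 per h
Dose 1 (340 mg at t=0 h): 340·exp(−0.04332·27) = 105.558 mg/L
Dose 2 (350 mg at t=7 h): 350·exp(−0.04332·20) = 147.157 mg/L
Dose 3 (235 mg at t=14 h): 235·exp(−0.04332·13) = 133.808 mg/L
Dose 4 (460 mg at t=21 h): 460·exp(−0.04332·6) = 354.708 mg/L
C(27) = 105.558 + 147.157 + 133.808 + 354.708 = 741.231 mg/L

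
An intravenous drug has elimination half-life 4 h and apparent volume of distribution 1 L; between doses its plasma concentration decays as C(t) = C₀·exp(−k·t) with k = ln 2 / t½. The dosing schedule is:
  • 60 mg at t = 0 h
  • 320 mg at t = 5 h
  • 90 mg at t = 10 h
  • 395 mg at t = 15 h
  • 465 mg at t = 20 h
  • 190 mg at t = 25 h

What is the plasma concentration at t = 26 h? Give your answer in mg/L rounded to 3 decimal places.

397.587 mg/L

k = ln 2 / 4 = 0.17329 per h
Dose 1 (60 mg at t=0 h): 60·exp(−0.17329·26) = 0.663 mg/L
Dose 2 (320 mg at t=5 h): 320·exp(−0.17329·21) = 8.409 mg/L
Dose 3 (90 mg at t=10 h): 90·exp(−0.17329·16) = 5.625 mg/L
Dose 4 (395 mg at t=15 h): 395·exp(−0.17329·11) = 58.717 mg/L
Dose 5 (465 mg at t=20 h): 465·exp(−0.17329·6) = 164.402 mg/L
Dose 6 (190 mg at t=25 h): 190·exp(−0.17329·1) = 159.770 mg/L
C(26) = 0.663 + 8.409 + 5.625 + 58.717 + 164.402 + 159.770 = 397.587 mg/L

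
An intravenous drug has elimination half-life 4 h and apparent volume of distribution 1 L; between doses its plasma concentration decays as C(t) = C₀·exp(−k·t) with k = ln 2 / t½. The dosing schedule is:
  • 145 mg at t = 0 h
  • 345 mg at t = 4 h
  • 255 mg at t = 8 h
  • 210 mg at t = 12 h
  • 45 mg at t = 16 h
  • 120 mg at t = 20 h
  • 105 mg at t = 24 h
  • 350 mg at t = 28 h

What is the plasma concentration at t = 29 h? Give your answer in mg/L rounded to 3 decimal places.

391.641 mg/L

k = ln 2 / 4 = 0.17329 per h
Dose 1 (145 mg at t=0 h): 145·exp(−0.17329·29) = 0.953 mg/L
Dose 2 (345 mg at t=4 h): 345·exp(−0.17329·25) = 4.533 mg/L
Dose 3 (255 mg at t=8 h): 255·exp(−0.17329·21) = 6.701 mg/L
Dose 4 (210 mg at t=12 h): 210·exp(−0.17329·17) = 11.037 mg/L
Dose 5 (45 mg at t=16 h): 45·exp(−0.17329·13) = 4.730 mg/L
Dose 6 (120 mg at t=20 h): 120·exp(−0.17329·9) = 25.227 mg/L
Dose 7 (105 mg at t=24 h): 105·exp(−0.17329·5) = 44.147 mg/L
Dose 8 (350 mg at t=28 h): 350·exp(−0.17329·1) = 294.314 mg/L
C(29) = 0.953 + 4.533 + 6.701 + 11.037 + 4.730 + 25.227 + 44.147 + 294.314 = 391.641 mg/L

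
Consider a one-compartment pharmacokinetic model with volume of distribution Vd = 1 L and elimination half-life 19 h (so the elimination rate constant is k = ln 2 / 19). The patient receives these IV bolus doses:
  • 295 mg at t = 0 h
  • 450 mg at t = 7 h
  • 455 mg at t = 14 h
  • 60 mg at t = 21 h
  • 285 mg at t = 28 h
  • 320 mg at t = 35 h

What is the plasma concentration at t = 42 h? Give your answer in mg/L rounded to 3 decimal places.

k = ln 2 / 19 = 0.03648 per h
Dose 1 (295 mg at t=0 h): 295·exp(−0.03648·42) = 63.736 mg/L
Dose 2 (450 mg at t=7 h): 450·exp(−0.03648·35) = 125.512 mg/L
Dose 3 (455 mg at t=14 h): 455·exp(−0.03648·28) = 163.828 mg/L
Dose 4 (60 mg at t=21 h): 60·exp(−0.03648·21) = 27.889 mg/L
Dose 5 (285 mg at t=28 h): 285·exp(−0.03648·14) = 171.015 mg/L
Dose 6 (320 mg at t=35 h): 320·exp(−0.03648·7) = 247.882 mg/L
C(42) = 63.736 + 125.512 + 163.828 + 27.889 + 171.015 + 247.882 = 799.861 mg/L

799.861 mg/L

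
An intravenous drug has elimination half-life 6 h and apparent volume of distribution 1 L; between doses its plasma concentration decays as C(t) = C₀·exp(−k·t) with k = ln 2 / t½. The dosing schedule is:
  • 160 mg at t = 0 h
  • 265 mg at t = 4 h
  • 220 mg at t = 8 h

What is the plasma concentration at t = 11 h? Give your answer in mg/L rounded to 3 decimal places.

k = ln 2 / 6 = 0.11552 per h
Dose 1 (160 mg at t=0 h): 160·exp(−0.11552·11) = 44.898 mg/L
Dose 2 (265 mg at t=4 h): 265·exp(−0.11552·7) = 118.044 mg/L
Dose 3 (220 mg at t=8 h): 220·exp(−0.11552·3) = 155.563 mg/L
C(11) = 44.898 + 118.044 + 155.563 = 318.506 mg/L

318.506 mg/L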